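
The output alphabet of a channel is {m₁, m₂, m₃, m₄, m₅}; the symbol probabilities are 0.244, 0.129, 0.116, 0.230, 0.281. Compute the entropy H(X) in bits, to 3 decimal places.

2.240 bits

H = −Σ pᵢ log₂ pᵢ.
−0.244·log₂(0.244) = 0.4966
−0.129·log₂(0.129) = 0.3811
−0.116·log₂(0.116) = 0.3605
−0.230·log₂(0.230) = 0.4877
−0.281·log₂(0.281) = 0.5146
Sum ≈ 2.2405 → 2.240 bits.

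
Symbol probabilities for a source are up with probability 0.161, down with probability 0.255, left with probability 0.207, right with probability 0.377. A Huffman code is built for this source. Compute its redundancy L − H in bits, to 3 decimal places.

0.063 bits

Entropy H = −Σ p log₂ p ≈ 1.9279 bits.
Huffman merges: 161/1000+207/1000→46/125; 51/200+46/125→623/1000; 377/1000+623/1000→1. L = 1991/1000 ≈ 1.9910.
L − H = 1.9910 − 1.9279 = 0.063 bits.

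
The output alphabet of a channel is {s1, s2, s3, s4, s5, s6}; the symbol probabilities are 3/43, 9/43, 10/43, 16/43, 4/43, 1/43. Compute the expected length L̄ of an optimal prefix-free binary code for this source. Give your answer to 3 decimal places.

2.279 bits/symbol

Repeatedly combine the two least-probable nodes; the expected code length is the sum of the merged weights.
merge 1/43 + 3/43 → 4/43
merge 4/43 + 4/43 → 8/43
merge 8/43 + 9/43 → 17/43
merge 10/43 + 16/43 → 26/43
merge 17/43 + 26/43 → 1
L = 4/43 + 8/43 + 17/43 + 26/43 + 1 = 98/43 ≈ 2.279 bits/symbol.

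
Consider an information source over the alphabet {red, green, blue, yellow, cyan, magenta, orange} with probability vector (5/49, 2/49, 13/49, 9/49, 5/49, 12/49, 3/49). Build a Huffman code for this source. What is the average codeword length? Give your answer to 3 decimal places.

Repeatedly combine the two least-probable nodes; the expected code length is the sum of the merged weights.
merge 2/49 + 3/49 → 5/49
merge 5/49 + 5/49 → 10/49
merge 5/49 + 9/49 → 2/7
merge 10/49 + 12/49 → 22/49
merge 13/49 + 2/7 → 27/49
merge 22/49 + 27/49 → 1
L = 5/49 + 10/49 + 2/7 + 22/49 + 27/49 + 1 = 127/49 ≈ 2.592 bits/symbol.

2.592 bits/symbol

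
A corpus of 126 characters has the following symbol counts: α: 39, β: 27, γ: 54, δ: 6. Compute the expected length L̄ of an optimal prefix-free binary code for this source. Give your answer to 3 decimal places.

Probabilities are the counts divided by 126.
Repeatedly combine the two least-probable nodes; the expected code length is the sum of the merged weights.
merge 1/21 + 3/14 → 11/42
merge 11/42 + 13/42 → 4/7
merge 3/7 + 4/7 → 1
L = 11/42 + 4/7 + 1 = 11/6 ≈ 1.833 bits/symbol.

1.833 bits/symbol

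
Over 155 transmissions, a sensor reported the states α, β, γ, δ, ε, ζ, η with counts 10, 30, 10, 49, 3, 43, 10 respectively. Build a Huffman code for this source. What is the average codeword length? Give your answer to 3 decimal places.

Probabilities are the counts divided by 155.
Repeatedly combine the two least-probable nodes; the expected code length is the sum of the merged weights.
merge 3/155 + 2/31 → 13/155
merge 2/31 + 2/31 → 4/31
merge 13/155 + 4/31 → 33/155
merge 6/31 + 33/155 → 63/155
merge 43/155 + 49/155 → 92/155
merge 63/155 + 92/155 → 1
L = 13/155 + 4/31 + 33/155 + 63/155 + 92/155 + 1 = 376/155 ≈ 2.426 bits/symbol.

2.426 bits/symbol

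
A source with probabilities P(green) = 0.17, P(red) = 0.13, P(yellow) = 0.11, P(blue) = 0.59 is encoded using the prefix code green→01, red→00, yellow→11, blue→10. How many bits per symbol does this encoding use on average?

L̄ = Σ pᵢ·ℓᵢ = 0.17·2 + 0.13·2 + 0.11·2 + 0.59·2 = 2 bits/symbol.

2 bits/symbol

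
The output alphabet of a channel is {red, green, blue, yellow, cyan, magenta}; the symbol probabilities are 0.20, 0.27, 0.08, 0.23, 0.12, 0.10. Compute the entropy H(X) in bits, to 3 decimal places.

H = −Σ pᵢ log₂ pᵢ.
−0.20·log₂(0.20) = 0.4644
−0.27·log₂(0.27) = 0.5100
−0.08·log₂(0.08) = 0.2915
−0.23·log₂(0.23) = 0.4877
−0.12·log₂(0.12) = 0.3671
−0.10·log₂(0.10) = 0.3322
Sum ≈ 2.4528 → 2.453 bits.

2.453 bits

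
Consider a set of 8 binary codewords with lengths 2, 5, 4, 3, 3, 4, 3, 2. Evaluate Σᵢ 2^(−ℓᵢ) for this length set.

With common denominator 2^5 = 32: Σ 2^(−ℓᵢ) = 8/32 + 1/32 + 2/32 + 4/32 + 4/32 + 2/32 + 4/32 + 8/32 = 33/32 = 1.03125.

1.03125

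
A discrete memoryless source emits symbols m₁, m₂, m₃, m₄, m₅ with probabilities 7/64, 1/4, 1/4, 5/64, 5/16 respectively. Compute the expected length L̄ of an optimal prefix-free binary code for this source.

2.1875 bits/symbol

Repeatedly combine the two least-probable nodes; the expected code length is the sum of the merged weights.
merge 5/64 + 7/64 → 3/16
merge 3/16 + 1/4 → 7/16
merge 1/4 + 5/16 → 9/16
merge 7/16 + 9/16 → 1
L = 3/16 + 7/16 + 9/16 + 1 = 35/16 = 2.1875 bits/symbol.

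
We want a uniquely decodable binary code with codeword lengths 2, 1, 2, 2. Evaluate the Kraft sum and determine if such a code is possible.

With common denominator 2^2 = 4: Σ 2^(−ℓᵢ) = 1/4 + 2/4 + 1/4 + 1/4 = 5/4 = 1.25.
Kraft's inequality requires Σ ≤ 1; here Σ = 1.25 > 1, so no such prefix code exists.

1.25; no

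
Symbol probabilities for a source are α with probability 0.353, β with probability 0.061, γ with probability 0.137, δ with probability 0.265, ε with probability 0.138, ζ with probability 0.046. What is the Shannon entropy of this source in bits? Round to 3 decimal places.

H = −Σ pᵢ log₂ pᵢ.
−0.353·log₂(0.353) = 0.5303
−0.061·log₂(0.061) = 0.2461
−0.137·log₂(0.137) = 0.3929
−0.265·log₂(0.265) = 0.5077
−0.138·log₂(0.138) = 0.3943
−0.046·log₂(0.046) = 0.2043
Sum ≈ 2.2757 → 2.276 bits.

2.276 bits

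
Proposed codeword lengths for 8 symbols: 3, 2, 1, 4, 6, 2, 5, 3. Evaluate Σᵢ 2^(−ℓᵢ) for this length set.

1.359375

With common denominator 2^6 = 64: Σ 2^(−ℓᵢ) = 8/64 + 16/64 + 32/64 + 4/64 + 1/64 + 16/64 + 2/64 + 8/64 = 87/64 = 1.359375.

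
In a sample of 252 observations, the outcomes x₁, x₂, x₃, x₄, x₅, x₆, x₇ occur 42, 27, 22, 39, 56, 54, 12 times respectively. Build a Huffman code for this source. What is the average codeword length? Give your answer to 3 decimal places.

Probabilities are the counts divided by 252.
Repeatedly combine the two least-probable nodes; the expected code length is the sum of the merged weights.
merge 1/21 + 11/126 → 17/126
merge 3/28 + 17/126 → 61/252
merge 13/84 + 1/6 → 9/28
merge 3/14 + 2/9 → 55/126
merge 61/252 + 9/28 → 71/126
merge 55/126 + 71/126 → 1
L = 17/126 + 61/252 + 9/28 + 55/126 + 71/126 + 1 = 170/63 ≈ 2.698 bits/symbol.

2.698 bits/symbol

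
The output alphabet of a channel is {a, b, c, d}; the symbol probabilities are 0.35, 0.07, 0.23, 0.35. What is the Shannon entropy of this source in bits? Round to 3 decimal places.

1.816 bits

H = −Σ pᵢ log₂ pᵢ.
−0.35·log₂(0.35) = 0.5301
−0.07·log₂(0.07) = 0.2686
−0.23·log₂(0.23) = 0.4877
−0.35·log₂(0.35) = 0.5301
Sum ≈ 1.8164 → 1.816 bits.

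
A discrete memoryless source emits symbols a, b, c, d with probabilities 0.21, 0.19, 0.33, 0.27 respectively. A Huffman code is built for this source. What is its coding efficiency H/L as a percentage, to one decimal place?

Entropy H = −Σ p log₂ p ≈ 1.9659 bits.
Huffman merges: 19/100+21/100→2/5; 27/100+33/100→3/5; 2/5+3/5→1. L = 2 ≈ 2.0000.
Efficiency = H/L = 1.9659/2.0000 = 98.3%.

98.3%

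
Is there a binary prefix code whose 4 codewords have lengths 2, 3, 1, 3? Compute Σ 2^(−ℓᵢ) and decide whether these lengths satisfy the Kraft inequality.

With common denominator 2^3 = 8: Σ 2^(−ℓᵢ) = 2/8 + 1/8 + 4/8 + 1/8 = 8/8 = 1.
Kraft's inequality requires Σ ≤ 1; here Σ = 1 ≤ 1, so such a prefix code exists.

1; yes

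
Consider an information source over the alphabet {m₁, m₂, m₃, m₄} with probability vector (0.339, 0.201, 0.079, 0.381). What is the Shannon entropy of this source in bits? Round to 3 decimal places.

H = −Σ pᵢ log₂ pᵢ.
−0.339·log₂(0.339) = 0.5291
−0.201·log₂(0.201) = 0.4653
−0.079·log₂(0.079) = 0.2893
−0.381·log₂(0.381) = 0.5304
Sum ≈ 1.8140 → 1.814 bits.

1.814 bits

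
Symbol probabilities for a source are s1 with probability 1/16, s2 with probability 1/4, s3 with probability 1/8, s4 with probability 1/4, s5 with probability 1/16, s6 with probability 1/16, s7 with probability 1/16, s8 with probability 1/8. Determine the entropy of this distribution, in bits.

2.75 bits

Each probability is a power of 1/2, so log₂(1/p) is an integer.
H = Σ p·log₂(1/p) = 1/16·4 + 1/4·2 + 1/8·3 + 1/4·2 + 1/16·4 + 1/16·4 + 1/16·4 + 1/8·3 = 2.75 bits.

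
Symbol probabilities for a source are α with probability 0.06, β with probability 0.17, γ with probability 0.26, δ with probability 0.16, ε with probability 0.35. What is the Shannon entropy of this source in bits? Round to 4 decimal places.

2.1365 bits

H = −Σ pᵢ log₂ pᵢ.
−0.06·log₂(0.06) = 0.2435
−0.17·log₂(0.17) = 0.4346
−0.26·log₂(0.26) = 0.5053
−0.16·log₂(0.16) = 0.4230
−0.35·log₂(0.35) = 0.5301
Sum ≈ 2.1365 → 2.1365 bits.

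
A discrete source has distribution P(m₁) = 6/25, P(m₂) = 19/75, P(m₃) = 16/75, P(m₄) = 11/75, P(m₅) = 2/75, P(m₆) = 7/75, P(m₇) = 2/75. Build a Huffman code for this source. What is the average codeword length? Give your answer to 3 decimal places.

2.493 bits/symbol

Repeatedly combine the two least-probable nodes; the expected code length is the sum of the merged weights.
merge 2/75 + 2/75 → 4/75
merge 4/75 + 7/75 → 11/75
merge 11/75 + 11/75 → 22/75
merge 16/75 + 6/25 → 34/75
merge 19/75 + 22/75 → 41/75
merge 34/75 + 41/75 → 1
L = 4/75 + 11/75 + 22/75 + 34/75 + 41/75 + 1 = 187/75 ≈ 2.493 bits/symbol.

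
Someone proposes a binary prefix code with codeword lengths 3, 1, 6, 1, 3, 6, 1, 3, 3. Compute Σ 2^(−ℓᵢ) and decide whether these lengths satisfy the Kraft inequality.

With common denominator 2^6 = 64: Σ 2^(−ℓᵢ) = 8/64 + 32/64 + 1/64 + 32/64 + 8/64 + 1/64 + 32/64 + 8/64 + 8/64 = 130/64 = 2.03125.
Kraft's inequality requires Σ ≤ 1; here Σ = 2.03125 > 1, so no such prefix code exists.

2.03125; no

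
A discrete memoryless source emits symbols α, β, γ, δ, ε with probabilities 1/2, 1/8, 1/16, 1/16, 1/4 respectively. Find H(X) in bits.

1.875 bits

Each probability is a power of 1/2, so log₂(1/p) is an integer.
H = Σ p·log₂(1/p) = 1/2·1 + 1/8·3 + 1/16·4 + 1/16·4 + 1/4·2 = 1.875 bits.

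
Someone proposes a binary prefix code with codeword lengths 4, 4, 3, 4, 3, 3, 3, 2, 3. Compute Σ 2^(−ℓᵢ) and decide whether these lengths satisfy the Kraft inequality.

1.0625; no

With common denominator 2^4 = 16: Σ 2^(−ℓᵢ) = 1/16 + 1/16 + 2/16 + 1/16 + 2/16 + 2/16 + 2/16 + 4/16 + 2/16 = 17/16 = 1.0625.
Kraft's inequality requires Σ ≤ 1; here Σ = 1.0625 > 1, so no such prefix code exists.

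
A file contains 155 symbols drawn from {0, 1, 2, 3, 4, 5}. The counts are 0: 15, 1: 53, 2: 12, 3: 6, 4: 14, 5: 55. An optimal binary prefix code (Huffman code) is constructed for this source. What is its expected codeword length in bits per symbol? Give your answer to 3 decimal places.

2.252 bits/symbol

Probabilities are the counts divided by 155.
Repeatedly combine the two least-probable nodes; the expected code length is the sum of the merged weights.
merge 6/155 + 12/155 → 18/155
merge 14/155 + 3/31 → 29/155
merge 18/155 + 29/155 → 47/155
merge 47/155 + 53/155 → 20/31
merge 11/31 + 20/31 → 1
L = 18/155 + 29/155 + 47/155 + 20/31 + 1 = 349/155 ≈ 2.252 bits/symbol.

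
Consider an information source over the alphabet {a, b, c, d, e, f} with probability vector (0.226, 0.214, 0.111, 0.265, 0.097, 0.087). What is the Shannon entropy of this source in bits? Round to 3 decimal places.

2.454 bits

H = −Σ pᵢ log₂ pᵢ.
−0.226·log₂(0.226) = 0.4849
−0.214·log₂(0.214) = 0.4760
−0.111·log₂(0.111) = 0.3520
−0.265·log₂(0.265) = 0.5077
−0.097·log₂(0.097) = 0.3265
−0.087·log₂(0.087) = 0.3065
Sum ≈ 2.4536 → 2.454 bits.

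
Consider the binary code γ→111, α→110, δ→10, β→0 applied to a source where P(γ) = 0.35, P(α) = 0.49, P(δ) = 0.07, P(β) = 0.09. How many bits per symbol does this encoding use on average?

L̄ = Σ pᵢ·ℓᵢ = 0.35·3 + 0.49·3 + 0.07·2 + 0.09·1 = 2.75 bits/symbol.

2.75 bits/symbol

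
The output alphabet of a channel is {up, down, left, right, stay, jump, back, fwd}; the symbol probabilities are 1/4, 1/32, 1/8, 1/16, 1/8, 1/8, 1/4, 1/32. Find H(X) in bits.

2.6875 bits

Each probability is a power of 1/2, so log₂(1/p) is an integer.
H = Σ p·log₂(1/p) = 1/4·2 + 1/32·5 + 1/8·3 + 1/16·4 + 1/8·3 + 1/8·3 + 1/4·2 + 1/32·5 = 2.6875 bits.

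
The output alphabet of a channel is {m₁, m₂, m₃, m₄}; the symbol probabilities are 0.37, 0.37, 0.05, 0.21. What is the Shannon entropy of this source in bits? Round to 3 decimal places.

H = −Σ pᵢ log₂ pᵢ.
−0.37·log₂(0.37) = 0.5307
−0.37·log₂(0.37) = 0.5307
−0.05·log₂(0.05) = 0.2161
−0.21·log₂(0.21) = 0.4728
Sum ≈ 1.7504 → 1.750 bits.

1.750 bits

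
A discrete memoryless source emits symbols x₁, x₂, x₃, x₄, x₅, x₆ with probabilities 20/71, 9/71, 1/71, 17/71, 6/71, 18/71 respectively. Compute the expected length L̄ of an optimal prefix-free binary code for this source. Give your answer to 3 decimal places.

2.324 bits/symbol

Repeatedly combine the two least-probable nodes; the expected code length is the sum of the merged weights.
merge 1/71 + 6/71 → 7/71
merge 7/71 + 9/71 → 16/71
merge 16/71 + 17/71 → 33/71
merge 18/71 + 20/71 → 38/71
merge 33/71 + 38/71 → 1
L = 7/71 + 16/71 + 33/71 + 38/71 + 1 = 165/71 ≈ 2.324 bits/symbol.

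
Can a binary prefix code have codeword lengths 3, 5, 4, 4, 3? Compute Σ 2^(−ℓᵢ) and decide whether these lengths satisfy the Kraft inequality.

With common denominator 2^5 = 32: Σ 2^(−ℓᵢ) = 4/32 + 1/32 + 2/32 + 2/32 + 4/32 = 13/32 = 0.40625.
Kraft's inequality requires Σ ≤ 1; here Σ = 0.40625 ≤ 1, so such a prefix code exists.

0.40625; yes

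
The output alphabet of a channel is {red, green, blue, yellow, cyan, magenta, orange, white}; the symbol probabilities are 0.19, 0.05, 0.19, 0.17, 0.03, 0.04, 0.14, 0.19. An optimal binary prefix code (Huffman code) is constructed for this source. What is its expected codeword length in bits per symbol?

Repeatedly combine the two least-probable nodes; the expected code length is the sum of the merged weights.
merge 3/100 + 1/25 → 7/100
merge 1/20 + 7/100 → 3/25
merge 3/25 + 7/50 → 13/50
merge 17/100 + 19/100 → 9/25
merge 19/100 + 19/100 → 19/50
merge 13/50 + 9/25 → 31/50
merge 19/50 + 31/50 → 1
L = 7/100 + 3/25 + 13/50 + 9/25 + 19/50 + 31/50 + 1 = 281/100 = 2.81 bits/symbol.

2.81 bits/symbol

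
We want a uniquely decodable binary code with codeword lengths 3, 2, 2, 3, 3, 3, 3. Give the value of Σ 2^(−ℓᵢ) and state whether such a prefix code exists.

With common denominator 2^3 = 8: Σ 2^(−ℓᵢ) = 1/8 + 2/8 + 2/8 + 1/8 + 1/8 + 1/8 + 1/8 = 9/8 = 1.125.
Kraft's inequality requires Σ ≤ 1; here Σ = 1.125 > 1, so no such prefix code exists.

1.125; no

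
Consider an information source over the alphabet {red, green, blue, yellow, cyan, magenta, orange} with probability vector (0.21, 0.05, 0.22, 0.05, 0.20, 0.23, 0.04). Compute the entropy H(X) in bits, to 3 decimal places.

H = −Σ pᵢ log₂ pᵢ.
−0.21·log₂(0.21) = 0.4728
−0.05·log₂(0.05) = 0.2161
−0.22·log₂(0.22) = 0.4806
−0.05·log₂(0.05) = 0.2161
−0.20·log₂(0.20) = 0.4644
−0.23·log₂(0.23) = 0.4877
−0.04·log₂(0.04) = 0.1858
Sum ≈ 2.5234 → 2.523 bits.

2.523 bits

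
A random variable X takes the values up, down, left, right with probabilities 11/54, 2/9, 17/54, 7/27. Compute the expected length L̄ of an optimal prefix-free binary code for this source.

Repeatedly combine the two least-probable nodes; the expected code length is the sum of the merged weights.
merge 11/54 + 2/9 → 23/54
merge 7/27 + 17/54 → 31/54
merge 23/54 + 31/54 → 1
L = 23/54 + 31/54 + 1 = 2 bits/symbol.

2 bits/symbol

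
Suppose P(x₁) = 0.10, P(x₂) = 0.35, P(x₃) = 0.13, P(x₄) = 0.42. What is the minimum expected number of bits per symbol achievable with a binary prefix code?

Repeatedly combine the two least-probable nodes; the expected code length is the sum of the merged weights.
merge 1/10 + 13/100 → 23/100
merge 23/100 + 7/20 → 29/50
merge 21/50 + 29/50 → 1
L = 23/100 + 29/50 + 1 = 181/100 = 1.81 bits/symbol.

1.81 bits/symbol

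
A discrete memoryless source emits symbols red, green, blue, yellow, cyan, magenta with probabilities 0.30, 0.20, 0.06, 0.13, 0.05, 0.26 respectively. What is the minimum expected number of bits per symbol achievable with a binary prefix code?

2.35 bits/symbol

Repeatedly combine the two least-probable nodes; the expected code length is the sum of the merged weights.
merge 1/20 + 3/50 → 11/100
merge 11/100 + 13/100 → 6/25
merge 1/5 + 6/25 → 11/25
merge 13/50 + 3/10 → 14/25
merge 11/25 + 14/25 → 1
L = 11/100 + 6/25 + 11/25 + 14/25 + 1 = 47/20 = 2.35 bits/symbol.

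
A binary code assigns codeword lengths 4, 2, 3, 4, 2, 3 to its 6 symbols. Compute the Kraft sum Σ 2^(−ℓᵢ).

With common denominator 2^4 = 16: Σ 2^(−ℓᵢ) = 1/16 + 4/16 + 2/16 + 1/16 + 4/16 + 2/16 = 14/16 = 0.875.

0.875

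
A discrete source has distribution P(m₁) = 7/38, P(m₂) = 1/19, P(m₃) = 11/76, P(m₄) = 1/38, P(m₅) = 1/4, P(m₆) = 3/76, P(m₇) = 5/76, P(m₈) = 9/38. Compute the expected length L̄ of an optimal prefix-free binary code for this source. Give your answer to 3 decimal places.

2.697 bits/symbol

Repeatedly combine the two least-probable nodes; the expected code length is the sum of the merged weights.
merge 1/38 + 3/76 → 5/76
merge 1/19 + 5/76 → 9/76
merge 5/76 + 9/76 → 7/38
merge 11/76 + 7/38 → 25/76
merge 7/38 + 9/38 → 8/19
merge 1/4 + 25/76 → 11/19
merge 8/19 + 11/19 → 1
L = 5/76 + 9/76 + 7/38 + 25/76 + 8/19 + 11/19 + 1 = 205/76 ≈ 2.697 bits/symbol.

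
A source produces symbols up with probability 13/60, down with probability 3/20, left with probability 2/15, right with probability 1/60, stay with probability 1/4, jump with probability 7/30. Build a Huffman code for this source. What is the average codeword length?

Repeatedly combine the two least-probable nodes; the expected code length is the sum of the merged weights.
merge 1/60 + 2/15 → 3/20
merge 3/20 + 3/20 → 3/10
merge 13/60 + 7/30 → 9/20
merge 1/4 + 3/10 → 11/20
merge 9/20 + 11/20 → 1
L = 3/20 + 3/10 + 9/20 + 11/20 + 1 = 49/20 = 2.45 bits/symbol.

2.45 bits/symbol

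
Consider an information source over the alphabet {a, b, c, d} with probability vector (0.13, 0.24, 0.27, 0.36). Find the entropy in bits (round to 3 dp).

1.917 bits

H = −Σ pᵢ log₂ pᵢ.
−0.13·log₂(0.13) = 0.3826
−0.24·log₂(0.24) = 0.4941
−0.27·log₂(0.27) = 0.5100
−0.36·log₂(0.36) = 0.5306
Sum ≈ 1.9174 → 1.917 bits.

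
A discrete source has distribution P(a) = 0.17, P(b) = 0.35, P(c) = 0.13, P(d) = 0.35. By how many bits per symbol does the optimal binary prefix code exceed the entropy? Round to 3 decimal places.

Entropy H = −Σ p log₂ p ≈ 1.8774 bits.
Huffman merges: 13/100+17/100→3/10; 3/10+7/20→13/20; 7/20+13/20→1. L = 39/20 ≈ 1.9500.
L − H = 1.9500 − 1.8774 = 0.073 bits.

0.073 bits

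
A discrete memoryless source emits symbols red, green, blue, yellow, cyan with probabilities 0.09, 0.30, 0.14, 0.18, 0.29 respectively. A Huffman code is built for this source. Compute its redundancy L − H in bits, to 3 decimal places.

0.036 bits

Entropy H = −Σ p log₂ p ≈ 2.1941 bits.
Huffman merges: 9/100+7/50→23/100; 9/50+23/100→41/100; 29/100+3/10→59/100; 41/100+59/100→1. L = 223/100 ≈ 2.2300.
L − H = 2.2300 − 2.1941 = 0.036 bits.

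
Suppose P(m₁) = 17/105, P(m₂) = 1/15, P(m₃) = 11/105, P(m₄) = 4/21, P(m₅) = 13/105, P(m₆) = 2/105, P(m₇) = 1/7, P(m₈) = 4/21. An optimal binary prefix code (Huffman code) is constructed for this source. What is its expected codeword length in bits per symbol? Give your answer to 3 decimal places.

Repeatedly combine the two least-probable nodes; the expected code length is the sum of the merged weights.
merge 2/105 + 1/15 → 3/35
merge 3/35 + 11/105 → 4/21
merge 13/105 + 1/7 → 4/15
merge 17/105 + 4/21 → 37/105
merge 4/21 + 4/21 → 8/21
merge 4/15 + 37/105 → 13/21
merge 8/21 + 13/21 → 1
L = 3/35 + 4/21 + 4/15 + 37/105 + 8/21 + 13/21 + 1 = 304/105 ≈ 2.895 bits/symbol.

2.895 bits/symbol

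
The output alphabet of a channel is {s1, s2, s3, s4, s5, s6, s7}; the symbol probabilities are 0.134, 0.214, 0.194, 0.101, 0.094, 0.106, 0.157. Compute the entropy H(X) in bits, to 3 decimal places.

H = −Σ pᵢ log₂ pᵢ.
−0.134·log₂(0.134) = 0.3886
−0.214·log₂(0.214) = 0.4760
−0.194·log₂(0.194) = 0.4590
−0.101·log₂(0.101) = 0.3341
−0.094·log₂(0.094) = 0.3207
−0.106·log₂(0.106) = 0.3432
−0.157·log₂(0.157) = 0.4194
Sum ≈ 2.7408 → 2.741 bits.

2.741 bits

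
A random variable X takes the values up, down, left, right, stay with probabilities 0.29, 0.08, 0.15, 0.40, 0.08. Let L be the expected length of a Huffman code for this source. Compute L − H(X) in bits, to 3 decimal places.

Entropy H = −Σ p log₂ p ≈ 2.0402 bits.
Huffman merges: 2/25+2/25→4/25; 3/20+4/25→31/100; 29/100+31/100→3/5; 2/5+3/5→1. L = 207/100 ≈ 2.0700.
L − H = 2.0700 − 2.0402 = 0.030 bits.

0.030 bits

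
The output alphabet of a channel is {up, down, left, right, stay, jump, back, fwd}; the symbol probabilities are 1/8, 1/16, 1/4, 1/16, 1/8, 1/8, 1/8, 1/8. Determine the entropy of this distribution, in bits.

Each probability is a power of 1/2, so log₂(1/p) is an integer.
H = Σ p·log₂(1/p) = 1/8·3 + 1/16·4 + 1/4·2 + 1/16·4 + 1/8·3 + 1/8·3 + 1/8·3 + 1/8·3 = 2.875 bits.

2.875 bits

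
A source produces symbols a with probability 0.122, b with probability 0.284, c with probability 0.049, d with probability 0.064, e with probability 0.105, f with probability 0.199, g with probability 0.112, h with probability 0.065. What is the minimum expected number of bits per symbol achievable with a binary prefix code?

2.8 bits/symbol

Repeatedly combine the two least-probable nodes; the expected code length is the sum of the merged weights.
merge 49/1000 + 8/125 → 113/1000
merge 13/200 + 21/200 → 17/100
merge 14/125 + 113/1000 → 9/40
merge 61/500 + 17/100 → 73/250
merge 199/1000 + 9/40 → 53/125
merge 71/250 + 73/250 → 72/125
merge 53/125 + 72/125 → 1
L = 113/1000 + 17/100 + 9/40 + 73/250 + 53/125 + 72/125 + 1 = 14/5 = 2.8 bits/symbol.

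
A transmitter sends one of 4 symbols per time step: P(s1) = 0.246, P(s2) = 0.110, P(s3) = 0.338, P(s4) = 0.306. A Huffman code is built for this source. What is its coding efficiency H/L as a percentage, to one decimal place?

Entropy H = −Σ p log₂ p ≈ 1.8997 bits.
Huffman merges: 11/100+123/500→89/250; 153/500+169/500→161/250; 89/250+161/250→1. L = 2 ≈ 2.0000.
Efficiency = H/L = 1.8997/2.0000 = 95.0%.

95.0%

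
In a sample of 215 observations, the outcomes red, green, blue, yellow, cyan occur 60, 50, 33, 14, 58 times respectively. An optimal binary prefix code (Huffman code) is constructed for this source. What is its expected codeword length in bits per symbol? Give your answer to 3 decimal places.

2.219 bits/symbol

Probabilities are the counts divided by 215.
Repeatedly combine the two least-probable nodes; the expected code length is the sum of the merged weights.
merge 14/215 + 33/215 → 47/215
merge 47/215 + 10/43 → 97/215
merge 58/215 + 12/43 → 118/215
merge 97/215 + 118/215 → 1
L = 47/215 + 97/215 + 118/215 + 1 = 477/215 ≈ 2.219 bits/symbol.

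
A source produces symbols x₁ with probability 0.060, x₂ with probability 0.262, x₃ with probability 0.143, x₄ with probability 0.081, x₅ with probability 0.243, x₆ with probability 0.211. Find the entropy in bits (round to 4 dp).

2.4143 bits

H = −Σ pᵢ log₂ pᵢ.
−0.060·log₂(0.060) = 0.2435
−0.262·log₂(0.262) = 0.5063
−0.143·log₂(0.143) = 0.4012
−0.081·log₂(0.081) = 0.2937
−0.243·log₂(0.243) = 0.4960
−0.211·log₂(0.211) = 0.4736
Sum ≈ 2.4143 → 2.4143 bits.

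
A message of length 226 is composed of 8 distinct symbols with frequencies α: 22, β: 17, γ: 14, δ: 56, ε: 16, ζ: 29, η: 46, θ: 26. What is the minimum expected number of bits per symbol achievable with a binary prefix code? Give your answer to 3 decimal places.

Probabilities are the counts divided by 226.
Repeatedly combine the two least-probable nodes; the expected code length is the sum of the merged weights.
merge 7/113 + 8/113 → 15/113
merge 17/226 + 11/113 → 39/226
merge 13/113 + 29/226 → 55/226
merge 15/113 + 39/226 → 69/226
merge 23/113 + 55/226 → 101/226
merge 28/113 + 69/226 → 125/226
merge 101/226 + 125/226 → 1
L = 15/113 + 39/226 + 55/226 + 69/226 + 101/226 + 125/226 + 1 = 645/226 ≈ 2.854 bits/symbol.

2.854 bits/symbol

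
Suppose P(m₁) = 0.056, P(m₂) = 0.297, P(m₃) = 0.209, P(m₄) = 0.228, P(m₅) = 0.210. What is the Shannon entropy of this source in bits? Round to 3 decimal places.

H = −Σ pᵢ log₂ pᵢ.
−0.056·log₂(0.056) = 0.2329
−0.297·log₂(0.297) = 0.5202
−0.209·log₂(0.209) = 0.4720
−0.228·log₂(0.228) = 0.4863
−0.210·log₂(0.210) = 0.4728
Sum ≈ 2.1842 → 2.184 bits.

2.184 bits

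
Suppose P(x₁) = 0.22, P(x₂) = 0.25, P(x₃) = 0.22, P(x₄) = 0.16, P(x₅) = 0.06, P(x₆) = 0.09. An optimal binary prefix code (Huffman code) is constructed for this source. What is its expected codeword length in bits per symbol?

2.46 bits/symbol

Repeatedly combine the two least-probable nodes; the expected code length is the sum of the merged weights.
merge 3/50 + 9/100 → 3/20
merge 3/20 + 4/25 → 31/100
merge 11/50 + 11/50 → 11/25
merge 1/4 + 31/100 → 14/25
merge 11/25 + 14/25 → 1
L = 3/20 + 31/100 + 11/25 + 14/25 + 1 = 123/50 = 2.46 bits/symbol.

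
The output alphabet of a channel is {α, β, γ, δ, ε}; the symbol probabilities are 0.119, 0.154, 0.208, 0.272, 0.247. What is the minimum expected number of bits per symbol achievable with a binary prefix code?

2.273 bits/symbol

Repeatedly combine the two least-probable nodes; the expected code length is the sum of the merged weights.
merge 119/1000 + 77/500 → 273/1000
merge 26/125 + 247/1000 → 91/200
merge 34/125 + 273/1000 → 109/200
merge 91/200 + 109/200 → 1
L = 273/1000 + 91/200 + 109/200 + 1 = 2273/1000 = 2.273 bits/symbol.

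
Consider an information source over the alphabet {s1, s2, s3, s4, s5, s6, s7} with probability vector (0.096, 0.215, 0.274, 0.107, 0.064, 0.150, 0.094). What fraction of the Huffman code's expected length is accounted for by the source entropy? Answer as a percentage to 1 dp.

Entropy H = −Σ p log₂ p ≈ 2.6431 bits.
Huffman merges: 8/125+47/500→79/500; 12/125+107/1000→203/1000; 3/20+79/500→77/250; 203/1000+43/200→209/500; 137/500+77/250→291/500; 209/500+291/500→1. L = 2669/1000 ≈ 2.6690.
Efficiency = H/L = 2.6431/2.6690 = 99.0%.

99.0%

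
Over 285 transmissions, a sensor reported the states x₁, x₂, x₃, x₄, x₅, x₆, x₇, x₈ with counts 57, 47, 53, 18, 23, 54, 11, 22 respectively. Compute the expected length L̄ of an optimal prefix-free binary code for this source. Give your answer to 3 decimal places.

Probabilities are the counts divided by 285.
Repeatedly combine the two least-probable nodes; the expected code length is the sum of the merged weights.
merge 11/285 + 6/95 → 29/285
merge 22/285 + 23/285 → 3/19
merge 29/285 + 3/19 → 74/285
merge 47/285 + 53/285 → 20/57
merge 18/95 + 1/5 → 37/95
merge 74/285 + 20/57 → 58/95
merge 37/95 + 58/95 → 1
L = 29/285 + 3/19 + 74/285 + 20/57 + 37/95 + 58/95 + 1 = 818/285 ≈ 2.870 bits/symbol.

2.870 bits/symbol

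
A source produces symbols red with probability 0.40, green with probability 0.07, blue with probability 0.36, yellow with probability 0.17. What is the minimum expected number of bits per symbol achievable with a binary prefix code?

Repeatedly combine the two least-probable nodes; the expected code length is the sum of the merged weights.
merge 7/100 + 17/100 → 6/25
merge 6/25 + 9/25 → 3/5
merge 2/5 + 3/5 → 1
L = 6/25 + 3/5 + 1 = 46/25 = 1.84 bits/symbol.

1.84 bits/symbol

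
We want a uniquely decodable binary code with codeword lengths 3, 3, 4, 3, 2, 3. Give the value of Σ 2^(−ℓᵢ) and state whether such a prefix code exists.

With common denominator 2^4 = 16: Σ 2^(−ℓᵢ) = 2/16 + 2/16 + 1/16 + 2/16 + 4/16 + 2/16 = 13/16 = 0.8125.
Kraft's inequality requires Σ ≤ 1; here Σ = 0.8125 ≤ 1, so such a prefix code exists.

0.8125; yes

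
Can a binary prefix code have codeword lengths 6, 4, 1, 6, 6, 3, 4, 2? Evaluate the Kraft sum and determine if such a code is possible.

1.046875; no

With common denominator 2^6 = 64: Σ 2^(−ℓᵢ) = 1/64 + 4/64 + 32/64 + 1/64 + 1/64 + 8/64 + 4/64 + 16/64 = 67/64 = 1.046875.
Kraft's inequality requires Σ ≤ 1; here Σ = 1.046875 > 1, so no such prefix code exists.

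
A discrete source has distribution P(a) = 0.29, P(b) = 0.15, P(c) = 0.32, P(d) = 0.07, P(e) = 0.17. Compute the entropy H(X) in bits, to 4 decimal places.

2.1576 bits

H = −Σ pᵢ log₂ pᵢ.
−0.29·log₂(0.29) = 0.5179
−0.15·log₂(0.15) = 0.4105
−0.32·log₂(0.32) = 0.5260
−0.07·log₂(0.07) = 0.2686
−0.17·log₂(0.17) = 0.4346
Sum ≈ 2.1576 → 2.1576 bits.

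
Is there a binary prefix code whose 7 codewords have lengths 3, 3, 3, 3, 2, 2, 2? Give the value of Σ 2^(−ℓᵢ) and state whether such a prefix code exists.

1.25; no

With common denominator 2^3 = 8: Σ 2^(−ℓᵢ) = 1/8 + 1/8 + 1/8 + 1/8 + 2/8 + 2/8 + 2/8 = 10/8 = 1.25.
Kraft's inequality requires Σ ≤ 1; here Σ = 1.25 > 1, so no such prefix code exists.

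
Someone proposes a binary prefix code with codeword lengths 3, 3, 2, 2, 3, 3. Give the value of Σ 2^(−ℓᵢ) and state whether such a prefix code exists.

With common denominator 2^3 = 8: Σ 2^(−ℓᵢ) = 1/8 + 1/8 + 2/8 + 2/8 + 1/8 + 1/8 = 8/8 = 1.
Kraft's inequality requires Σ ≤ 1; here Σ = 1 ≤ 1, so such a prefix code exists.

1; yes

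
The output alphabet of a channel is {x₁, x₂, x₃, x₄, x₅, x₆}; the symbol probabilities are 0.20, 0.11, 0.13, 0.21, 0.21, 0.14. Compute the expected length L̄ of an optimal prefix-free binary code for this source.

Repeatedly combine the two least-probable nodes; the expected code length is the sum of the merged weights.
merge 11/100 + 13/100 → 6/25
merge 7/50 + 1/5 → 17/50
merge 21/100 + 21/100 → 21/50
merge 6/25 + 17/50 → 29/50
merge 21/50 + 29/50 → 1
L = 6/25 + 17/50 + 21/50 + 29/50 + 1 = 129/50 = 2.58 bits/symbol.

2.58 bits/symbol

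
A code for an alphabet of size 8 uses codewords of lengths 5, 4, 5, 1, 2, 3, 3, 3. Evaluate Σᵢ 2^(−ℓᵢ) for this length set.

With common denominator 2^5 = 32: Σ 2^(−ℓᵢ) = 1/32 + 2/32 + 1/32 + 16/32 + 8/32 + 4/32 + 4/32 + 4/32 = 40/32 = 1.25.

1.25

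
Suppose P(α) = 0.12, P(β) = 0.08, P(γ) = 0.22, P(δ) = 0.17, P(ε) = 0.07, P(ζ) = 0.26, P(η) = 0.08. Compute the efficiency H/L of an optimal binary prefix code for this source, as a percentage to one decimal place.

98.8%

Entropy H = −Σ p log₂ p ≈ 2.6391 bits.
Huffman merges: 7/100+2/25→3/20; 2/25+3/25→1/5; 3/20+17/100→8/25; 1/5+11/50→21/50; 13/50+8/25→29/50; 21/50+29/50→1. L = 267/100 ≈ 2.6700.
Efficiency = H/L = 2.6391/2.6700 = 98.8%.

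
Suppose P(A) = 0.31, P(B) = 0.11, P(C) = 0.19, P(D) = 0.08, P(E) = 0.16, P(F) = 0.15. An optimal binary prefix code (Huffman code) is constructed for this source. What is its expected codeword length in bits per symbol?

2.5 bits/symbol

Repeatedly combine the two least-probable nodes; the expected code length is the sum of the merged weights.
merge 2/25 + 11/100 → 19/100
merge 3/20 + 4/25 → 31/100
merge 19/100 + 19/100 → 19/50
merge 31/100 + 31/100 → 31/50
merge 19/50 + 31/50 → 1
L = 19/100 + 31/100 + 19/50 + 31/50 + 1 = 5/2 = 2.5 bits/symbol.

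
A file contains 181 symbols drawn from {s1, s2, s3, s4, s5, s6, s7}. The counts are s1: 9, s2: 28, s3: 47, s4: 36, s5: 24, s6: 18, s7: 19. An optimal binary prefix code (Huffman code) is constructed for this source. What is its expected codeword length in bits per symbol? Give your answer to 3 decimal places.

2.691 bits/symbol

Probabilities are the counts divided by 181.
Repeatedly combine the two least-probable nodes; the expected code length is the sum of the merged weights.
merge 9/181 + 18/181 → 27/181
merge 19/181 + 24/181 → 43/181
merge 27/181 + 28/181 → 55/181
merge 36/181 + 43/181 → 79/181
merge 47/181 + 55/181 → 102/181
merge 79/181 + 102/181 → 1
L = 27/181 + 43/181 + 55/181 + 79/181 + 102/181 + 1 = 487/181 ≈ 2.691 bits/symbol.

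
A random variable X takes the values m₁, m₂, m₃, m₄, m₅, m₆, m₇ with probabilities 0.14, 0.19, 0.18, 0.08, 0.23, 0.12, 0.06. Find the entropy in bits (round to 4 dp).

H = −Σ pᵢ log₂ pᵢ.
−0.14·log₂(0.14) = 0.3971
−0.19·log₂(0.19) = 0.4552
−0.18·log₂(0.18) = 0.4453
−0.08·log₂(0.08) = 0.2915
−0.23·log₂(0.23) = 0.4877
−0.12·log₂(0.12) = 0.3671
−0.06·log₂(0.06) = 0.2435
Sum ≈ 2.6874 → 2.6874 bits.

2.6874 bits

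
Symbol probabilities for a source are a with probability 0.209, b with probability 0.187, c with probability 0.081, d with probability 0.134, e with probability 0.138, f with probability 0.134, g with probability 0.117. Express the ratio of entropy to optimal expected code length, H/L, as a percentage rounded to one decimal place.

Entropy H = −Σ p log₂ p ≈ 2.7516 bits.
Huffman merges: 81/1000+117/1000→99/500; 67/500+67/500→67/250; 69/500+187/1000→13/40; 99/500+209/1000→407/1000; 67/250+13/40→593/1000; 407/1000+593/1000→1. L = 2791/1000 ≈ 2.7910.
Efficiency = H/L = 2.7516/2.7910 = 98.6%.

98.6%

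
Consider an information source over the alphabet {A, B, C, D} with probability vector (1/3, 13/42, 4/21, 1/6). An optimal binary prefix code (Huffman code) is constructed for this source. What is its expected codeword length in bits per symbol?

2 bits/symbol

Repeatedly combine the two least-probable nodes; the expected code length is the sum of the merged weights.
merge 1/6 + 4/21 → 5/14
merge 13/42 + 1/3 → 9/14
merge 5/14 + 9/14 → 1
L = 5/14 + 9/14 + 1 = 2 bits/symbol.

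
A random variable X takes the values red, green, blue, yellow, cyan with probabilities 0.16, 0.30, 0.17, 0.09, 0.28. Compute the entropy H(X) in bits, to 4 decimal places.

2.2056 bits

H = −Σ pᵢ log₂ pᵢ.
−0.16·log₂(0.16) = 0.4230
−0.30·log₂(0.30) = 0.5211
−0.17·log₂(0.17) = 0.4346
−0.09·log₂(0.09) = 0.3127
−0.28·log₂(0.28) = 0.5142
Sum ≈ 2.2056 → 2.2056 bits.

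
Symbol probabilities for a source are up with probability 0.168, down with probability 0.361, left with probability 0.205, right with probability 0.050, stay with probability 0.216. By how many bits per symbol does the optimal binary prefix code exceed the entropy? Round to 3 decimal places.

Entropy H = −Σ p log₂ p ≈ 2.1253 bits.
Huffman merges: 1/20+21/125→109/500; 41/200+27/125→421/1000; 109/500+361/1000→579/1000; 421/1000+579/1000→1. L = 1109/500 ≈ 2.2180.
L − H = 2.2180 − 2.1253 = 0.093 bits.

0.093 bits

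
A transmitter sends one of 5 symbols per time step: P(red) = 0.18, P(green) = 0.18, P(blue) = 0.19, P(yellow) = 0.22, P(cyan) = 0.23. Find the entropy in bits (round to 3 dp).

2.314 bits

H = −Σ pᵢ log₂ pᵢ.
−0.18·log₂(0.18) = 0.4453
−0.18·log₂(0.18) = 0.4453
−0.19·log₂(0.19) = 0.4552
−0.22·log₂(0.22) = 0.4806
−0.23·log₂(0.23) = 0.4877
Sum ≈ 2.3141 → 2.314 bits.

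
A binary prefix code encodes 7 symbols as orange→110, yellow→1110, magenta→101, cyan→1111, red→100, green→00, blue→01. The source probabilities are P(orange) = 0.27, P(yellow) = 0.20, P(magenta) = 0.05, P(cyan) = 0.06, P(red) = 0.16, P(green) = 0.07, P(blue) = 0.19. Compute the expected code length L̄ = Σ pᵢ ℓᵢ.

3 bits/symbol

L̄ = Σ pᵢ·ℓᵢ = 0.27·3 + 0.20·4 + 0.05·3 + 0.06·4 + 0.16·3 + 0.07·2 + 0.19·2 = 3 bits/symbol.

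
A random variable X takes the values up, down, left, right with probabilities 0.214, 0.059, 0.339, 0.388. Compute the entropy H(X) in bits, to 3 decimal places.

H = −Σ pᵢ log₂ pᵢ.
−0.214·log₂(0.214) = 0.4760
−0.059·log₂(0.059) = 0.2409
−0.339·log₂(0.339) = 0.5291
−0.388·log₂(0.388) = 0.5300
Sum ≈ 1.7759 → 1.776 bits.

1.776 bits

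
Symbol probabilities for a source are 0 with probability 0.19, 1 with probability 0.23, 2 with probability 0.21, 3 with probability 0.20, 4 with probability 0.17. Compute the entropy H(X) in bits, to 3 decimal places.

2.315 bits

H = −Σ pᵢ log₂ pᵢ.
−0.19·log₂(0.19) = 0.4552
−0.23·log₂(0.23) = 0.4877
−0.21·log₂(0.21) = 0.4728
−0.20·log₂(0.20) = 0.4644
−0.17·log₂(0.17) = 0.4346
Sum ≈ 2.3147 → 2.315 bits.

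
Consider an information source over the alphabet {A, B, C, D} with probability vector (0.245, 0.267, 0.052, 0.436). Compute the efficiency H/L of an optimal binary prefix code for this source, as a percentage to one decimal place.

94.0%

Entropy H = −Σ p log₂ p ≈ 1.7498 bits.
Huffman merges: 13/250+49/200→297/1000; 267/1000+297/1000→141/250; 109/250+141/250→1. L = 1861/1000 ≈ 1.8610.
Efficiency = H/L = 1.7498/1.8610 = 94.0%.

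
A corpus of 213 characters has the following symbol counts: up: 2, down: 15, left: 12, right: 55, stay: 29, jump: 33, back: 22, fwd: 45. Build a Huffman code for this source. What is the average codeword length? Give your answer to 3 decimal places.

Probabilities are the counts divided by 213.
Repeatedly combine the two least-probable nodes; the expected code length is the sum of the merged weights.
merge 2/213 + 4/71 → 14/213
merge 14/213 + 5/71 → 29/213
merge 22/213 + 29/213 → 17/71
merge 29/213 + 11/71 → 62/213
merge 15/71 + 17/71 → 32/71
merge 55/213 + 62/213 → 39/71
merge 32/71 + 39/71 → 1
L = 14/213 + 29/213 + 17/71 + 62/213 + 32/71 + 39/71 + 1 = 194/71 ≈ 2.732 bits/symbol.

2.732 bits/symbol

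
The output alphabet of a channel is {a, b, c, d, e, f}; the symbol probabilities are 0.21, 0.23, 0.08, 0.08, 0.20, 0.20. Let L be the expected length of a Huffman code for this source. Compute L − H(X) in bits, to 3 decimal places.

0.048 bits

Entropy H = −Σ p log₂ p ≈ 2.4723 bits.
Huffman merges: 2/25+2/25→4/25; 4/25+1/5→9/25; 1/5+21/100→41/100; 23/100+9/25→59/100; 41/100+59/100→1. L = 63/25 ≈ 2.5200.
L − H = 2.5200 − 2.4723 = 0.048 bits.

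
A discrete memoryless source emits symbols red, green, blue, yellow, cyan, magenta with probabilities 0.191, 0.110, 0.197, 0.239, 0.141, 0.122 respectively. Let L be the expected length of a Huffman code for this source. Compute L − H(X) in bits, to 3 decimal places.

Entropy H = −Σ p log₂ p ≈ 2.5305 bits.
Huffman merges: 11/100+61/500→29/125; 141/1000+191/1000→83/250; 197/1000+29/125→429/1000; 239/1000+83/250→571/1000; 429/1000+571/1000→1. L = 641/250 ≈ 2.5640.
L − H = 2.5640 − 2.5305 = 0.034 bits.

0.034 bits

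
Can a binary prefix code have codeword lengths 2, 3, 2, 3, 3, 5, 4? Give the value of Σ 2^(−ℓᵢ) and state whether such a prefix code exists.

With common denominator 2^5 = 32: Σ 2^(−ℓᵢ) = 8/32 + 4/32 + 8/32 + 4/32 + 4/32 + 1/32 + 2/32 = 31/32 = 0.96875.
Kraft's inequality requires Σ ≤ 1; here Σ = 0.96875 ≤ 1, so such a prefix code exists.

0.96875; yes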